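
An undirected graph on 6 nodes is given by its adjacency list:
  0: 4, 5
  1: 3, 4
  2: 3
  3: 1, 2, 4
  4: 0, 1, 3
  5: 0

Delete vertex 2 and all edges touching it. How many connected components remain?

1

With 2 gone, the remaining components are: {0, 1, 3, 4, 5}.
That is 1 component.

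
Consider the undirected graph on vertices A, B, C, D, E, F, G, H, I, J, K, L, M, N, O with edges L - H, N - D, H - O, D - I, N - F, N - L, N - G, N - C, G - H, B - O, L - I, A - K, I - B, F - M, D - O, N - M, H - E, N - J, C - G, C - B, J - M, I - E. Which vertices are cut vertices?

N

Removing N increases the component count from 2 to 3, so N is a cut vertex.
By contrast removing M leaves 2 components; it is not a cut vertex. No other vertex is a cut vertex either.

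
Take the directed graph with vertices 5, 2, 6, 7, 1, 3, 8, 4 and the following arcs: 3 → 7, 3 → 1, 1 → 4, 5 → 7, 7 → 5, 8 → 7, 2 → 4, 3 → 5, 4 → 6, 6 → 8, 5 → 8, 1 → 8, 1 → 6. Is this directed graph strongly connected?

There is no directed path from 8 to 2, so the graph is not strongly connected.

No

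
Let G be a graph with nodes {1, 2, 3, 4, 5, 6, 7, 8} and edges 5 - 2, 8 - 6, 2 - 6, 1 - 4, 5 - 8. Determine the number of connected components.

4

7 is isolated — a component by itself.
3 is isolated — a component by itself.
Starting from 1 we can reach 1, 4. That is one component of size 2.
Starting from 2 we can reach 2, 5, 6, 8. That is one component of size 4.
Total: 4 components.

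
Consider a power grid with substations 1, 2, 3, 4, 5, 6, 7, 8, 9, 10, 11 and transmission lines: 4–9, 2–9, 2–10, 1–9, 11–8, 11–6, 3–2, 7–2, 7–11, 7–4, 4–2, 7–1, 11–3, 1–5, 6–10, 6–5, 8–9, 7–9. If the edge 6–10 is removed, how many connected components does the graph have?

1

6 and 10 are still connected via 6-11-7-2-10, so the component count stays at 1.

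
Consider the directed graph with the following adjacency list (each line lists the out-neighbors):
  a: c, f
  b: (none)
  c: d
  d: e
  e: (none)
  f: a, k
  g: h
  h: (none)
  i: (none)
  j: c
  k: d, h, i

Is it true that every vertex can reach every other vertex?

There is no directed path from b to e, so the graph is not strongly connected.

No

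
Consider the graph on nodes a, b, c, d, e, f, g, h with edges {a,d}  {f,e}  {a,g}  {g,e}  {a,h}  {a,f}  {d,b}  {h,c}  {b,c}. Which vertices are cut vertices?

Removing a increases the component count from 1 to 2, so a is a cut vertex.
By contrast removing c leaves 1 component; it is not a cut vertex. No other vertex is a cut vertex either.

a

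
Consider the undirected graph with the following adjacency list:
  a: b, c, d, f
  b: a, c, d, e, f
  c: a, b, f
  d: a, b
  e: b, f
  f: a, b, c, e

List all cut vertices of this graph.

Removing c, for instance, still leaves 1 component. No single vertex removal increases the component count — the graph has no articulation points.

none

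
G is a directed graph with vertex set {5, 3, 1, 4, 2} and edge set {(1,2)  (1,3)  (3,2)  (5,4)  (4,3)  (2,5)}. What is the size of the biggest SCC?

4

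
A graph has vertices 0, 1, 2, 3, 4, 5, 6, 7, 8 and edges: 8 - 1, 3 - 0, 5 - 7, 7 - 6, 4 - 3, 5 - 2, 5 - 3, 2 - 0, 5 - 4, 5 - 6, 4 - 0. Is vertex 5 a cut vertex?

Yes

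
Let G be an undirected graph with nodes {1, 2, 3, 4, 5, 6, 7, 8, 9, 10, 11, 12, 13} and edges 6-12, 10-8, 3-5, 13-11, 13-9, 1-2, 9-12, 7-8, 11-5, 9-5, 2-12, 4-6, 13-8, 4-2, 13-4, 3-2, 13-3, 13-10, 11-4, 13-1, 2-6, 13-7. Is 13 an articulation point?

Deleting 13 raises the number of components from 1 to 2, so 13 is a cut vertex.

Yes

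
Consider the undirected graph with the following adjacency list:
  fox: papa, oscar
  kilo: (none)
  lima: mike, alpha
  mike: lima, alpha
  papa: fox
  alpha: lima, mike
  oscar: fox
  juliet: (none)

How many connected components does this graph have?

juliet is isolated — a component by itself.
kilo is isolated — a component by itself.
Starting from fox we can reach fox, papa, oscar. That is one component of size 3.
Starting from lima we can reach lima, mike, alpha. That is one component of size 3.
Total: 4 components.

4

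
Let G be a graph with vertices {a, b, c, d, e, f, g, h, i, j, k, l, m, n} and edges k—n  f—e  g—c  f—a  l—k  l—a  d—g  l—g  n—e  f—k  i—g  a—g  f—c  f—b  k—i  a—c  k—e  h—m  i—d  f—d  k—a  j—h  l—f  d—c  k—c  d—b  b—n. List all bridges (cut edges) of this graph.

h-j, h-m

The edges on the cycle l-f-b-d-i-k-l are not bridges since each lies on that cycle.
But removing h—m disconnects h from m; removing j—h disconnects j from h — these are bridges.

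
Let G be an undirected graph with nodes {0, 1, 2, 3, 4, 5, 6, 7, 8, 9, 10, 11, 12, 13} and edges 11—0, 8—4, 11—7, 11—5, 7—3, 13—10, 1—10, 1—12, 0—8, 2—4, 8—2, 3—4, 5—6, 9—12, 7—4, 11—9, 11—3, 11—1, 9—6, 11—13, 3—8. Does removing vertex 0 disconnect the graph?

Deleting 0 leaves 1 component (was 1) (its neighbors 8, 11 remain connected to each other), so 0 is not a cut vertex.

No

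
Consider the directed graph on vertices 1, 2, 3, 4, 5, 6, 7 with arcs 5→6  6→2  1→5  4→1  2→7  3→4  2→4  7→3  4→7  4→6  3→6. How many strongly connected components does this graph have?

1

{1, 2, 3, 4, 5, 6, 7} are all mutually reachable — one SCC of size 7.
That gives 1 strongly connected component.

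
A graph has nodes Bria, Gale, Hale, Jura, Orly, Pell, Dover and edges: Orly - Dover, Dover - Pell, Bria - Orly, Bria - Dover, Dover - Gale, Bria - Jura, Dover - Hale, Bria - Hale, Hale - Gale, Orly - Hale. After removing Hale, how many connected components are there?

1

With Hale gone, the remaining components are: {Bria, Gale, Jura, Orly, Pell, Dover}.
That is 1 component.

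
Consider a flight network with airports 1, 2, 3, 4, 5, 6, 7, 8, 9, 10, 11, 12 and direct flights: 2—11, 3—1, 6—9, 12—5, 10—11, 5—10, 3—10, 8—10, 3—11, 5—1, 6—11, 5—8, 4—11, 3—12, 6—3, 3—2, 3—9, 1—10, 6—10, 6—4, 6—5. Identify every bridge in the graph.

The edges on the cycle 3-12-5-8-10-3 are not bridges since each lies on that cycle.
Every edge lies on some cycle, so there are no bridges.

none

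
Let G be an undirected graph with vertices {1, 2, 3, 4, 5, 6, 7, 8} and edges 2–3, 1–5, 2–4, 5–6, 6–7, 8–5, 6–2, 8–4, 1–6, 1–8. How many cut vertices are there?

2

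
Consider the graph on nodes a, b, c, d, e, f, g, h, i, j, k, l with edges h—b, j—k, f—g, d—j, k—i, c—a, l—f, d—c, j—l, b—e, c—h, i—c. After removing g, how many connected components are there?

With g gone, the remaining components are: {a, b, c, d, e, f, h, i, j, k, l}.
That is 1 component.

1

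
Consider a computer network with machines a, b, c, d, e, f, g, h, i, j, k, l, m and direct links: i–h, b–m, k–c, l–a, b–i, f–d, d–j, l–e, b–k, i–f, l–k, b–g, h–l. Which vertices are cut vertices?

b, d, f, i, k, l

Removing b increases the component count from 1 to 3, so b is a cut vertex.
Removing d increases the component count from 1 to 2, so d is a cut vertex.
Removing f increases the component count from 1 to 2, so f is a cut vertex.
Likewise i, k, l are cut vertices.
By contrast removing j leaves 1 component; it is not a cut vertex. No other vertex is a cut vertex either.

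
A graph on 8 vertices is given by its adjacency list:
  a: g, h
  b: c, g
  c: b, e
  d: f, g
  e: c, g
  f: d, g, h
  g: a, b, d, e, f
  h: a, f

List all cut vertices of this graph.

g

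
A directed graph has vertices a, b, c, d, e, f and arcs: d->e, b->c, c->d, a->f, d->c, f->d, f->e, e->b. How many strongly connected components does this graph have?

{b, c, d, e} are all mutually reachable — one SCC of size 4.
{f} is an SCC by itself.
{a} is an SCC by itself.
That gives 3 strongly connected components.

3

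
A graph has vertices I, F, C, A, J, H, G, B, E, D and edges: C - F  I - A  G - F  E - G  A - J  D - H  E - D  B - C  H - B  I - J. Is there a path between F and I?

No

The component containing F is {B, C, D, E, F, G, H}, and I is not in it.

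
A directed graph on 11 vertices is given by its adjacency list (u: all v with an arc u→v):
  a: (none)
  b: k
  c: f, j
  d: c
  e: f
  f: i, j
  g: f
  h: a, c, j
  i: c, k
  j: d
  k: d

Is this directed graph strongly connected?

There is no directed path from a to c, so the graph is not strongly connected.

No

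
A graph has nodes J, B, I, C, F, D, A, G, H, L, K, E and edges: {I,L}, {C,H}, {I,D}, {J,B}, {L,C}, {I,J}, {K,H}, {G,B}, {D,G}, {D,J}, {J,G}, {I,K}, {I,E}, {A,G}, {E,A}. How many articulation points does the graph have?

1

Removing I increases the component count from 2 to 3, so I is a cut vertex.
By contrast removing H leaves 2 components; it is not a cut vertex. No other vertex is a cut vertex either.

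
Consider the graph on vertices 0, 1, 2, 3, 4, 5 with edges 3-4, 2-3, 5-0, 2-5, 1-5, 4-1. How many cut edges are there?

1

The edges on the cycle 2-3-4-1-5-2 are not bridges since each lies on that cycle.
But removing 5-0 disconnects 5 from 0 — this is a bridge.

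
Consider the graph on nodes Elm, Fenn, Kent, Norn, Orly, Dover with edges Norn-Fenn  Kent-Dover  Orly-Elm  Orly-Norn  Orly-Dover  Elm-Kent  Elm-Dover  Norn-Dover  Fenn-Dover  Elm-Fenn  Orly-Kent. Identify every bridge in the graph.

none

The edges on the cycle Orly-Norn-Fenn-Dover-Elm-Orly are not bridges since each lies on that cycle.
Every edge lies on some cycle, so there are no bridges.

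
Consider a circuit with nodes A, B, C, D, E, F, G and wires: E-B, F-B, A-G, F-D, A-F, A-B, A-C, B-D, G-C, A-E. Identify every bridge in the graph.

The edges on the cycle A-G-C-A are not bridges since each lies on that cycle.
Every edge lies on some cycle, so there are no bridges.

none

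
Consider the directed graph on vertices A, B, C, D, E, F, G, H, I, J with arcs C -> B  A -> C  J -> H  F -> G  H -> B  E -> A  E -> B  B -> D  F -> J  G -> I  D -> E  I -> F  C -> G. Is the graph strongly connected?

Yes

From E we can reach every vertex (A, B, C, D, E, F, G, H, I, J), and every vertex can reach E (A, B, C, D, E, F, G, H, I, J). So the whole graph is one strongly connected component.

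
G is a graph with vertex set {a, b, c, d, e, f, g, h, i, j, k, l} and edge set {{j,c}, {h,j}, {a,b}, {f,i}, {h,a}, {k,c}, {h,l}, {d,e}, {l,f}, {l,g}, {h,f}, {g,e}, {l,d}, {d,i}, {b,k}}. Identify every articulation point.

h

Removing h increases the component count from 1 to 2, so h is a cut vertex.
By contrast removing e leaves 1 component; it is not a cut vertex. No other vertex is a cut vertex either.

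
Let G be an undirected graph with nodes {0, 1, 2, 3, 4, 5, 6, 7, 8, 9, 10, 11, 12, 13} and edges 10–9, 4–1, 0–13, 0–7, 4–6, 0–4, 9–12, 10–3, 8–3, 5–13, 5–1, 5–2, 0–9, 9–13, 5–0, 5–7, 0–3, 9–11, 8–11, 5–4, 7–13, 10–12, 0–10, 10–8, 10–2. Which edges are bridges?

4-6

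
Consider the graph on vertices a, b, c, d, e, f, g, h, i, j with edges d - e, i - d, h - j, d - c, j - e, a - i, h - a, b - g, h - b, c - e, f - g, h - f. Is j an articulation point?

No

Deleting j leaves 1 component (was 1) (its neighbors e, h remain connected to each other), so j is not a cut vertex.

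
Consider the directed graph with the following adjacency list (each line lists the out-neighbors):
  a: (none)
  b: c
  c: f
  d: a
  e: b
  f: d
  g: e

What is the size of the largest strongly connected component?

1

{e} is an SCC by itself.
{c} is an SCC by itself.
{d} is an SCC by itself.
{f} is an SCC by itself.
{g} is an SCC by itself.
(and 2 more singleton SCCs)
The largest has 1 vertex.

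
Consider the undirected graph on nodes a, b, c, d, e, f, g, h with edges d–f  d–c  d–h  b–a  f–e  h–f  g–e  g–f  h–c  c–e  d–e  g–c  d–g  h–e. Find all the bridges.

The edges on the cycle d-h-c-g-d are not bridges since each lies on that cycle.
But removing b–a disconnects b from a — this is a bridge.

a-b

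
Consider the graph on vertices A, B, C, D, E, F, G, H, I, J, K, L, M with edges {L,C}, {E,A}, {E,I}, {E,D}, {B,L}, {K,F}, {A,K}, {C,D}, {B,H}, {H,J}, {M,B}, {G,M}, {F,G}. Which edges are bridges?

The edges on the cycle E-A-K-F-G-M-B-L-C-D-E are not bridges since each lies on that cycle.
But removing H-B disconnects H from B; removing E-I disconnects E from I; removing H-J disconnects H from J — these are bridges.

B-H, E-I, H-J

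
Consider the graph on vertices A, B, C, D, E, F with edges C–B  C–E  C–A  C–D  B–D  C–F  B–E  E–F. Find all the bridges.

The edges on the cycle C-B-E-F-C are not bridges since each lies on that cycle.
But removing C–A disconnects C from A — this is a bridge.

A-C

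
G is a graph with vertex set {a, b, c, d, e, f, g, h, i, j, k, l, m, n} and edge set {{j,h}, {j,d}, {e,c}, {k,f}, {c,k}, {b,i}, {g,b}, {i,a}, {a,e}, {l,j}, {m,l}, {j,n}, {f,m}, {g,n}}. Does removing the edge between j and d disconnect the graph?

Yes

Removing j–d leaves no path between j and d: the component count goes from 1 to 2. So it is a bridge.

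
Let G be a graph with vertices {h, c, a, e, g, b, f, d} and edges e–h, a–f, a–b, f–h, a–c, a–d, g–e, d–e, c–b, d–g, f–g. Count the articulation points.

1

Removing a increases the component count from 1 to 2, so a is a cut vertex.
By contrast removing c leaves 1 component; it is not a cut vertex. No other vertex is a cut vertex either.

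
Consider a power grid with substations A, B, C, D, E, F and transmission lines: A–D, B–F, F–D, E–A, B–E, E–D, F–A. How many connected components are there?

2

C is isolated — a component by itself.
Starting from A we can reach A, B, D, E, F. That is one component of size 5.
Total: 2 components.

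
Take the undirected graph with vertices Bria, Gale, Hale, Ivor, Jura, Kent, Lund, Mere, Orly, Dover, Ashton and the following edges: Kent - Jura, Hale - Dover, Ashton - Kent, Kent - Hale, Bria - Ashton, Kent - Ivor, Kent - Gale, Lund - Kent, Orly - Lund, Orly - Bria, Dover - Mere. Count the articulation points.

3

Removing Hale increases the component count from 1 to 2, so Hale is a cut vertex.
Removing Kent increases the component count from 1 to 5, so Kent is a cut vertex.
Removing Dover increases the component count from 1 to 2, so Dover is a cut vertex.
By contrast removing Bria leaves 1 component; it is not a cut vertex. No other vertex is a cut vertex either.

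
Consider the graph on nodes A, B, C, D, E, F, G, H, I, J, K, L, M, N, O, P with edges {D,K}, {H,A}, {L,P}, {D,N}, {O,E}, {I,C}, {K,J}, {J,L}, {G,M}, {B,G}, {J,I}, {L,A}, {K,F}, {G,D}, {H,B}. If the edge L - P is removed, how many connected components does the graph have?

3

Before removal there are 2 components.
L - P is a bridge — removing it separates L's side from P's side.
After removal: 3 components.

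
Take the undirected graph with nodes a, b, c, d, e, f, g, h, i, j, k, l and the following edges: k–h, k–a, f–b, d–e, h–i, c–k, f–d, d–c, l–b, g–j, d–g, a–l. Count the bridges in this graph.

5

The edges on the cycle f-d-c-k-a-l-b-f are not bridges since each lies on that cycle.
But removing d–g disconnects d from g; removing h–i disconnects h from i; removing h–k disconnects h from k; removing e–d disconnects e from d — these are bridges.
In total 5 edges are bridges.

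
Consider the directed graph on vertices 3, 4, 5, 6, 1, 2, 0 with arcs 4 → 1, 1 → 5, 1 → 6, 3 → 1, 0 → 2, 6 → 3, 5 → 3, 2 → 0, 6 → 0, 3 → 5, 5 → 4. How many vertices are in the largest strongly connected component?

5

{1, 3, 4, 5, 6} are all mutually reachable — one SCC of size 5.
{0, 2} are all mutually reachable — one SCC of size 2.
The largest has 5 vertices.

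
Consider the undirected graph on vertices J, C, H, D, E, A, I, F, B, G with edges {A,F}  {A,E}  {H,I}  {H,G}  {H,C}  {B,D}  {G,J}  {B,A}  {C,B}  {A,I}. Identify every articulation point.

Removing A increases the component count from 1 to 3, so A is a cut vertex.
Removing B increases the component count from 1 to 2, so B is a cut vertex.
Removing G increases the component count from 1 to 2, so G is a cut vertex.
Likewise H is a cut vertex.
By contrast removing J leaves 1 component; it is not a cut vertex. No other vertex is a cut vertex either.

A, B, G, H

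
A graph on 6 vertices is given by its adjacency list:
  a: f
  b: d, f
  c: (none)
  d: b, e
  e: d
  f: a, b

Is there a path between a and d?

From a we can reach a, b, d, e, f, which includes d.

Yes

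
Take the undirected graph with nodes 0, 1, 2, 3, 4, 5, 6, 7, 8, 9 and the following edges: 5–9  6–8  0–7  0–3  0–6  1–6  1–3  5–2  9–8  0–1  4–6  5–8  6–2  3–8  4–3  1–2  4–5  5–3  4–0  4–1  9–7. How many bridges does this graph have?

The edges on the cycle 4-0-7-9-5-4 are not bridges since each lies on that cycle.
Every edge lies on some cycle, so there are no bridges.

0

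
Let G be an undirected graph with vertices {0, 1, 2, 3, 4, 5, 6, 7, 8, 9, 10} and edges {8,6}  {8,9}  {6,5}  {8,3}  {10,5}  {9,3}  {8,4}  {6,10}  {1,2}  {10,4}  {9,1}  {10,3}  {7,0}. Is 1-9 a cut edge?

Yes

Removing 1-9 leaves no path between 1 and 9: the component count goes from 2 to 3. So it is a bridge.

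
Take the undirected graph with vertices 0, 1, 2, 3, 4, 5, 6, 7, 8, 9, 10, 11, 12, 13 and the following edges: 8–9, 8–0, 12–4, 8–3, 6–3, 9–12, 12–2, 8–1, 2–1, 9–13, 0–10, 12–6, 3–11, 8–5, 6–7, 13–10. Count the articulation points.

Removing 3 increases the component count from 1 to 2, so 3 is a cut vertex.
Removing 6 increases the component count from 1 to 2, so 6 is a cut vertex.
Removing 8 increases the component count from 1 to 2, so 8 is a cut vertex.
Likewise 12 is a cut vertex.
By contrast removing 10 leaves 1 component; it is not a cut vertex. No other vertex is a cut vertex either.

4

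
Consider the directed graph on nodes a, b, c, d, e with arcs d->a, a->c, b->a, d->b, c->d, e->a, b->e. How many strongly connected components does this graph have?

1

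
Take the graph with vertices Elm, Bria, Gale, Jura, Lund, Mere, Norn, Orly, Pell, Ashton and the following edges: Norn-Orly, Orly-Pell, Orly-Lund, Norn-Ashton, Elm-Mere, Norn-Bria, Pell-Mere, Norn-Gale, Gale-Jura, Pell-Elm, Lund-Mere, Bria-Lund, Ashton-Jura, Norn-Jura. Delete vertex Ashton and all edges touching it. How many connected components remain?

1

With Ashton gone, the remaining components are: {Elm, Bria, Gale, Jura, Lund, Mere, Norn, Orly, Pell}.
That is 1 component.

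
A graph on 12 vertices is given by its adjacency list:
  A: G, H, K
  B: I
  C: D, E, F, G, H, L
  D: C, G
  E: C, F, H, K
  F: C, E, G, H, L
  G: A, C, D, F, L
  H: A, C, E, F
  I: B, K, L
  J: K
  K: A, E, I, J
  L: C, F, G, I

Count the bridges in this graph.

2

The edges on the cycle C-D-G-C are not bridges since each lies on that cycle.
But removing B-I disconnects B from I; removing K-J disconnects K from J — these are bridges.
That makes 2 bridges.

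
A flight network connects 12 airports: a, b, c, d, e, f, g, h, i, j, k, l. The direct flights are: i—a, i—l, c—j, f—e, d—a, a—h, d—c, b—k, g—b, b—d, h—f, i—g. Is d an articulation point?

Yes

Deleting d raises the number of components from 1 to 2, so d is a cut vertex.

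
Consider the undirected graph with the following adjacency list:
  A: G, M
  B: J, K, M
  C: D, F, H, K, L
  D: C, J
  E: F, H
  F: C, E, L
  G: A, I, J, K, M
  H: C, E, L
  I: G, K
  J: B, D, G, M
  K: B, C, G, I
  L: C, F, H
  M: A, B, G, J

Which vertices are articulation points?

C

Removing C increases the component count from 1 to 2, so C is a cut vertex.
By contrast removing A leaves 1 component; it is not a cut vertex. No other vertex is a cut vertex either.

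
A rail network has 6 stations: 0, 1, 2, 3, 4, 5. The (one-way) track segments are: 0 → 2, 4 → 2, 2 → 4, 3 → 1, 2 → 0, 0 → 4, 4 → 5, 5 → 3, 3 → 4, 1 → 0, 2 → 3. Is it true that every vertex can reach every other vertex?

From 4 we can reach every vertex (0, 1, 2, 3, 4, 5), and every vertex can reach 4 (0, 1, 2, 3, 4, 5). So the whole graph is one strongly connected component.

Yes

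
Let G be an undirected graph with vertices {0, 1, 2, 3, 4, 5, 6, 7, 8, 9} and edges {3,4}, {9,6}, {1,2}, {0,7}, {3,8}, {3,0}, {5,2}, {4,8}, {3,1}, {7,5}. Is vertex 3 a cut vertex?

Deleting 3 raises the number of components from 2 to 3, so 3 is a cut vertex.

Yes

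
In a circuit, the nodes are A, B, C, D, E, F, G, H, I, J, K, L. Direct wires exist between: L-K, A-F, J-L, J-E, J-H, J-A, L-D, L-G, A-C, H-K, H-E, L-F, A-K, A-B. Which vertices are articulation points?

A, L

Removing A increases the component count from 2 to 4, so A is a cut vertex.
Removing L increases the component count from 2 to 4, so L is a cut vertex.
By contrast removing D leaves 2 components; it is not a cut vertex. No other vertex is a cut vertex either.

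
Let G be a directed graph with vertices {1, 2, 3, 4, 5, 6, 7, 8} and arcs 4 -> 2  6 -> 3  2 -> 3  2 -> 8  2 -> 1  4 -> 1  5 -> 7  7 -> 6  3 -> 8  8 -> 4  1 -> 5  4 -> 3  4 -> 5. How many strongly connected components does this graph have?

{1, 2, 3, 4, 5, 6, 7, 8} are all mutually reachable — one SCC of size 8.
That gives 1 strongly connected component.

1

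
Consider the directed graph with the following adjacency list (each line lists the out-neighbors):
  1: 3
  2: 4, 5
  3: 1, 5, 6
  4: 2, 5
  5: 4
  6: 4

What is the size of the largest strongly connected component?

3

{2, 4, 5} are all mutually reachable — one SCC of size 3.
{1, 3} are all mutually reachable — one SCC of size 2.
{6} is an SCC by itself.
The largest has 3 vertices.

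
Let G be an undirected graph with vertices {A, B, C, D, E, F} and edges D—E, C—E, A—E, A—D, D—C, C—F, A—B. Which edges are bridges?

The edges on the cycle A-D-C-E-A are not bridges since each lies on that cycle.
But removing C—F disconnects C from F; removing B—A disconnects B from A — these are bridges.

A-B, C-F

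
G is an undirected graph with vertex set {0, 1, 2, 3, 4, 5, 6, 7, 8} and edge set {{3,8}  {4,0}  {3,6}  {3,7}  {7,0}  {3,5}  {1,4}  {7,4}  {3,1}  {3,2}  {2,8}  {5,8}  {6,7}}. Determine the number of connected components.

1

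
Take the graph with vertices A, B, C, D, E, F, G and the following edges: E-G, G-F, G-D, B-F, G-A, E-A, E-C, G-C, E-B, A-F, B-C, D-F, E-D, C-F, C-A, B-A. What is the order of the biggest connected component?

7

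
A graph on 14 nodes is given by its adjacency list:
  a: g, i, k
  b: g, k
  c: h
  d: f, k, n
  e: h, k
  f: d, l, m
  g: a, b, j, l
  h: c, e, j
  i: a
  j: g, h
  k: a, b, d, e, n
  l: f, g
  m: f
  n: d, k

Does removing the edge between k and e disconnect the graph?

No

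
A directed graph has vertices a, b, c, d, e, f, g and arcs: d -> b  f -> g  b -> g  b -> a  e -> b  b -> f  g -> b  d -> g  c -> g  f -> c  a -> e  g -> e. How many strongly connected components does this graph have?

2

{a, b, c, e, f, g} are all mutually reachable — one SCC of size 6.
{d} is an SCC by itself.
That gives 2 strongly connected components.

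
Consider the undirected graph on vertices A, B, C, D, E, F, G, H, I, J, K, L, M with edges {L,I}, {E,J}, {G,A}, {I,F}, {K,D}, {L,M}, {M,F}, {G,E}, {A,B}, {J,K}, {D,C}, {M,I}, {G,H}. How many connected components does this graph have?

Starting from F we can reach F, I, L, M. That is one component of size 4.
Starting from A we can reach A, B, C, D, E, G, H, J, K. That is one component of size 9.
Total: 2 components.

2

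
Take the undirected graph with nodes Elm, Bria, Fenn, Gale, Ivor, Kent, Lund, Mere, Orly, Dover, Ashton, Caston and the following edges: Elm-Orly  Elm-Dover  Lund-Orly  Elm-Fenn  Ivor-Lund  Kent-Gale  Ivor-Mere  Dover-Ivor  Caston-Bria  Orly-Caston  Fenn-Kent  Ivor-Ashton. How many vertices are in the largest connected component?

12

Starting from Elm we can reach Elm, Bria, Fenn, Gale, Ivor, Kent, Lund, Mere, Orly, Dover, Ashton, Caston. That is one component of size 12.
The largest has 12 vertices.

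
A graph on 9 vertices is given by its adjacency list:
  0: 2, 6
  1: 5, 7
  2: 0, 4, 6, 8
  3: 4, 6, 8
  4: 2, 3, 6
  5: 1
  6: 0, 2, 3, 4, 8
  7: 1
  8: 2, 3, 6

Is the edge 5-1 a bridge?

Yes

Removing 5-1 leaves no path between 5 and 1: the component count goes from 2 to 3. So it is a bridge.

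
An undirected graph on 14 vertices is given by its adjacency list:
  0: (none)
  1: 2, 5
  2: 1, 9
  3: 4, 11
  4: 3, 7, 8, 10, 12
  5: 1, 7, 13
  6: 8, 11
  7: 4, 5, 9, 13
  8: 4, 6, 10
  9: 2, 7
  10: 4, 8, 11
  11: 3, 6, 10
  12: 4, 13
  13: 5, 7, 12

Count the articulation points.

1

Removing 4 increases the component count from 2 to 3, so 4 is a cut vertex.
By contrast removing 12 leaves 2 components; it is not a cut vertex. No other vertex is a cut vertex either.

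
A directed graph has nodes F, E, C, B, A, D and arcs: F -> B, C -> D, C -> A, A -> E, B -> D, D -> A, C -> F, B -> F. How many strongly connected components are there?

{B, F} are all mutually reachable — one SCC of size 2.
{E} is an SCC by itself.
{A} is an SCC by itself.
{C} is an SCC by itself.
{D} is an SCC by itself.
That gives 5 strongly connected components.

5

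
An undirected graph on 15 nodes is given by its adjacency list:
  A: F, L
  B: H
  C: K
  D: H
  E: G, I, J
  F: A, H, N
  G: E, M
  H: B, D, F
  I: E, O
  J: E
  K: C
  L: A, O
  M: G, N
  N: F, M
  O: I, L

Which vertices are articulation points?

E, F, H

Removing E increases the component count from 2 to 3, so E is a cut vertex.
Removing F increases the component count from 2 to 3, so F is a cut vertex.
Removing H increases the component count from 2 to 4, so H is a cut vertex.
By contrast removing N leaves 2 components; it is not a cut vertex. No other vertex is a cut vertex either.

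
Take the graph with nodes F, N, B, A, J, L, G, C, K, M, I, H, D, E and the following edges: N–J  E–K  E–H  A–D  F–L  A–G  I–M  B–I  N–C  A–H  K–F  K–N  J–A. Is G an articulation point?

No

Deleting G leaves 2 components (was 2), so G is not a cut vertex.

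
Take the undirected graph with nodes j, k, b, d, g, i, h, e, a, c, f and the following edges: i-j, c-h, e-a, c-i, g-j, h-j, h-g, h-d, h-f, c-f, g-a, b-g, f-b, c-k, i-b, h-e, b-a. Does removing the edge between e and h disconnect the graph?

No

After removing e-h, the path e-a-g-h still connects them, so the edge is not a bridge.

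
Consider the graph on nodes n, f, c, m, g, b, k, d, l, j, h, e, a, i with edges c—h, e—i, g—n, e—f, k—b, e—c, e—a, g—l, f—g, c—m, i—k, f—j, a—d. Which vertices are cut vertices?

Removing a increases the component count from 1 to 2, so a is a cut vertex.
Removing c increases the component count from 1 to 3, so c is a cut vertex.
Removing e increases the component count from 1 to 4, so e is a cut vertex.
Likewise f, g, i, k are cut vertices.
By contrast removing j leaves 1 component; it is not a cut vertex. No other vertex is a cut vertex either.

a, c, e, f, g, i, k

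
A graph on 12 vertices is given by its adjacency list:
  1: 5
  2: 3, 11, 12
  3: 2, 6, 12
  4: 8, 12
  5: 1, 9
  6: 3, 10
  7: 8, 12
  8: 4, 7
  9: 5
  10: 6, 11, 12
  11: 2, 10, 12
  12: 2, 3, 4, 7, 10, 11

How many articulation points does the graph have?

2

Removing 5 increases the component count from 2 to 3, so 5 is a cut vertex.
Removing 12 increases the component count from 2 to 3, so 12 is a cut vertex.
By contrast removing 8 leaves 2 components; it is not a cut vertex. No other vertex is a cut vertex either.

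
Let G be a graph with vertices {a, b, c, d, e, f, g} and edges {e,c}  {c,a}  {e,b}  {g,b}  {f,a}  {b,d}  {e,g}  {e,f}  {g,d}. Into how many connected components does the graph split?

Starting from a we can reach a, b, c, d, e, f, g. That is one component of size 7.
Total: 1 component.

1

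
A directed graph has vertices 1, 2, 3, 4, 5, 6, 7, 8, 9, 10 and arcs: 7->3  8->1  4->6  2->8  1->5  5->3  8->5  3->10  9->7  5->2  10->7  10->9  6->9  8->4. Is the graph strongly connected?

No

There is no directed path from 10 to 2, so the graph is not strongly connected.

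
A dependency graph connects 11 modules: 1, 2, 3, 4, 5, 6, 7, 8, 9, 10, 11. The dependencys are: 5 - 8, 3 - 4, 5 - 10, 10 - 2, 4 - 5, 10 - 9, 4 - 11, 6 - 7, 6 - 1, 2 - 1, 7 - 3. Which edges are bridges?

10-9, 11-4, 5-8

The edges on the cycle 6-7-3-4-5-10-2-1-6 are not bridges since each lies on that cycle.
But removing 8 - 5 disconnects 8 from 5; removing 11 - 4 disconnects 11 from 4; removing 9 - 10 disconnects 9 from 10 — these are bridges.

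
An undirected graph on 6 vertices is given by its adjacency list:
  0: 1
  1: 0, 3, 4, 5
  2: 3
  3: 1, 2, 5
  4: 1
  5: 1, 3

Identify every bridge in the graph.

The edges on the cycle 3-1-5-3 are not bridges since each lies on that cycle.
But removing 1-0 disconnects 1 from 0; removing 1-4 disconnects 1 from 4; removing 3-2 disconnects 3 from 2 — these are bridges.

0-1, 1-4, 2-3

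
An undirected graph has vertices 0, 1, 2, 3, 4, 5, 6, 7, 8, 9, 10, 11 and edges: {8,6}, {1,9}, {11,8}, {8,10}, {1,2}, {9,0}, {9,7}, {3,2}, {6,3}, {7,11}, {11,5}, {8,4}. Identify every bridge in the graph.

The edges on the cycle 1-9-7-11-8-6-3-2-1 are not bridges since each lies on that cycle.
But removing 5 - 11 disconnects 5 from 11; removing 4 - 8 disconnects 4 from 8; removing 9 - 0 disconnects 9 from 0; removing 10 - 8 disconnects 10 from 8 — these are bridges.

0-9, 10-8, 11-5, 4-8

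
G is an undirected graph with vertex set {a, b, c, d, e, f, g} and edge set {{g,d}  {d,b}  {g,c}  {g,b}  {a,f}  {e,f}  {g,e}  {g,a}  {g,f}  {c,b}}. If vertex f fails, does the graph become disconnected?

No

Deleting f leaves 1 component (was 1) (its neighbors a, e, g remain connected to each other), so f is not a cut vertex.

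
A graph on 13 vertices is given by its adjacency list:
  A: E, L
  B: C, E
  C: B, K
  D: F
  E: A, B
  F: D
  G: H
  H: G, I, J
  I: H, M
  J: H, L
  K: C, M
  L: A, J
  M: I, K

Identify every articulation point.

H

Removing H increases the component count from 2 to 3, so H is a cut vertex.
By contrast removing K leaves 2 components; it is not a cut vertex. No other vertex is a cut vertex either.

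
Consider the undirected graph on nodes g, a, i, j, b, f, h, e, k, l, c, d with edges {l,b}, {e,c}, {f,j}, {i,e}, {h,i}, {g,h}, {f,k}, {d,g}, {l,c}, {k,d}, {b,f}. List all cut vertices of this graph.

Removing f increases the component count from 2 to 3, so f is a cut vertex.
By contrast removing l leaves 2 components; it is not a cut vertex. No other vertex is a cut vertex either.

f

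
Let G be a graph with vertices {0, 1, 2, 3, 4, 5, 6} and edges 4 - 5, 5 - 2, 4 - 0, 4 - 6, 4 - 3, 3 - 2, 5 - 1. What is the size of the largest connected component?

7

Starting from 0 we can reach 0, 1, 2, 3, 4, 5, 6. That is one component of size 7.
The largest has 7 vertices.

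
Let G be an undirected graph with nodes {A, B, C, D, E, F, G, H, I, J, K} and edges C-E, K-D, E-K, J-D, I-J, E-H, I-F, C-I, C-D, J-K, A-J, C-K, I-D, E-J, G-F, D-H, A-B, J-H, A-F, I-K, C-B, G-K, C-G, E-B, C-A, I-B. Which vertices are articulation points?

Removing C, for instance, still leaves 1 component. No single vertex removal increases the component count — the graph has no articulation points.

none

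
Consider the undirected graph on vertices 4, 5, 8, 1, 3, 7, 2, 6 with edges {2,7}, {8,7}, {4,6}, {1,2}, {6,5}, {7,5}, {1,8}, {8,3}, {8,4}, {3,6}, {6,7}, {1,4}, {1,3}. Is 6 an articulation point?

Deleting 6 leaves 1 component (was 1) (its neighbors 3, 4, 5, 7 remain connected to each other), so 6 is not a cut vertex.

No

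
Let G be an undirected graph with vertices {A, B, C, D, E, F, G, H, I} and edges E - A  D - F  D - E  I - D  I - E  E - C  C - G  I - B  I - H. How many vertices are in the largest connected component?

9

Starting from A we can reach A, B, C, D, E, F, G, H, I. That is one component of size 9.
The largest has 9 vertices.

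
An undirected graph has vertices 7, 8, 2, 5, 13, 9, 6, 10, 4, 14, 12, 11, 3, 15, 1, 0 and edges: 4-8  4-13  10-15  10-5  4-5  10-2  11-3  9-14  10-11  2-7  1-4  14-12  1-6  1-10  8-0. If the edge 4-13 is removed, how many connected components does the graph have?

Before removal there are 2 components.
4-13 is a bridge — removing it separates 4's side from 13's side.
After removal: 3 components.

3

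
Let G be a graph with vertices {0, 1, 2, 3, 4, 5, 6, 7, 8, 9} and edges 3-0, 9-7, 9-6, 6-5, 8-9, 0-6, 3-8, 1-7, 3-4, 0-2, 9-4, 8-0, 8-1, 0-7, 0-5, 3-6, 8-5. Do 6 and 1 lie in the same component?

Yes

From 6 we can reach 0, 1, 2, 3, 4, 5, 6, 7, 8, 9, which includes 1.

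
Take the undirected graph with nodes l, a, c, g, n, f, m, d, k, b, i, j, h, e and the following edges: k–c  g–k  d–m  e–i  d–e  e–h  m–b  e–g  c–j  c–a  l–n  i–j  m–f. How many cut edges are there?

The edges on the cycle e-g-k-c-j-i-e are not bridges since each lies on that cycle.
But removing d–e disconnects d from e; removing f–m disconnects f from m; removing d–m disconnects d from m; removing b–m disconnects b from m — these are bridges.
In total 7 edges are bridges.

7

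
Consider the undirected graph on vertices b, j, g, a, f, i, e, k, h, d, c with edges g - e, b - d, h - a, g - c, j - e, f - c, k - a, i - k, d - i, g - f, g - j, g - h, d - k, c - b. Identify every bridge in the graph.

none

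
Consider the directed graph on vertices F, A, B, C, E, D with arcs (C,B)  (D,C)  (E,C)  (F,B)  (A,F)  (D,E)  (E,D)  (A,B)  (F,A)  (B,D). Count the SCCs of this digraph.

{B, C, D, E} are all mutually reachable — one SCC of size 4.
{A, F} are all mutually reachable — one SCC of size 2.
That gives 2 strongly connected components.

2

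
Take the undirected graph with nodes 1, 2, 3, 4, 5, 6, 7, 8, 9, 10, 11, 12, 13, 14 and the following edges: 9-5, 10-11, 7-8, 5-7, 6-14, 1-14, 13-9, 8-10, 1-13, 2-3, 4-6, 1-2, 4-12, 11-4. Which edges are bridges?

The edges on the cycle 1-13-9-5-7-8-10-11-4-6-14-1 are not bridges since each lies on that cycle.
But removing 2-3 disconnects 2 from 3; removing 4-12 disconnects 4 from 12; removing 1-2 disconnects 1 from 2 — these are bridges.

1-2, 12-4, 2-3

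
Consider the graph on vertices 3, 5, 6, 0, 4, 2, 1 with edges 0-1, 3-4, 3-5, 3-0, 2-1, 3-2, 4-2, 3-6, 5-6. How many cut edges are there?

The edges on the cycle 3-5-6-3 are not bridges since each lies on that cycle.
Every edge lies on some cycle, so there are no bridges.

0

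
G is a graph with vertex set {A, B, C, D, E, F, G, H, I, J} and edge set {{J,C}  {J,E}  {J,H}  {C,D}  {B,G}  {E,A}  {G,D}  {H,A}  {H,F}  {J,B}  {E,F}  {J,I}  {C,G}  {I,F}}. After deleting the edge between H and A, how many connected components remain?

1

H and A are still connected via H-J-E-A, so the component count stays at 1.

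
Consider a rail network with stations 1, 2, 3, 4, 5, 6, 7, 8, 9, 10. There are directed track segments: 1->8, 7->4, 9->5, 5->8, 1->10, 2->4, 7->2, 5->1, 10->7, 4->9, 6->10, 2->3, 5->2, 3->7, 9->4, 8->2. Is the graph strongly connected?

No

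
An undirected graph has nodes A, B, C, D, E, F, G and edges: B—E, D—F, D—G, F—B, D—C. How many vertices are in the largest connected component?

6

A is isolated — a component by itself.
Starting from B we can reach B, C, D, E, F, G. That is one component of size 6.
The largest has 6 vertices.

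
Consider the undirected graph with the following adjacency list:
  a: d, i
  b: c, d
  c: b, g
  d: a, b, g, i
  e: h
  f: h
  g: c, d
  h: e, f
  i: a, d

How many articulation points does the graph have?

2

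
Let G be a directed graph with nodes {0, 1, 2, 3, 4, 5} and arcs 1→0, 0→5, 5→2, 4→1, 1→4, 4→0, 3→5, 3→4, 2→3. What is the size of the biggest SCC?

6

{0, 1, 2, 3, 4, 5} are all mutually reachable — one SCC of size 6.
The largest has 6 vertices.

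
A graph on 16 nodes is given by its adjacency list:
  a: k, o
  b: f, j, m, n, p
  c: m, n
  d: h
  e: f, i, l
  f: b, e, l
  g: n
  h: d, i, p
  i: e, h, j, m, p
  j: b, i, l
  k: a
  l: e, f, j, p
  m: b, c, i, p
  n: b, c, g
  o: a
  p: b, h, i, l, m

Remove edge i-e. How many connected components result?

2

i and e are still connected via i-p-l-e, so the component count stays at 2.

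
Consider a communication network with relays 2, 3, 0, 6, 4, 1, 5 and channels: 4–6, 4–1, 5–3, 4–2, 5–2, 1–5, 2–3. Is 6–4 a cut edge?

Yes

Removing 6–4 leaves no path between 6 and 4: the component count goes from 2 to 3. So it is a bridge.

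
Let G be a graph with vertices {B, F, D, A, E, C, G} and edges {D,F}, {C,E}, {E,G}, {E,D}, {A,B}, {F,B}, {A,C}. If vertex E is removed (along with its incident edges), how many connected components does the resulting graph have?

2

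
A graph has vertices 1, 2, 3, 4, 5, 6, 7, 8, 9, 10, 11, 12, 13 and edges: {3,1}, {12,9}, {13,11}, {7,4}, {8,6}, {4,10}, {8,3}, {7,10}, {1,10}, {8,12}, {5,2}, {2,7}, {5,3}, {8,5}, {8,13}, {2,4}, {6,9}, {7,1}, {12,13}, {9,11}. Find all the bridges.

The edges on the cycle 2-7-4-2 are not bridges since each lies on that cycle.
Every edge lies on some cycle, so there are no bridges.

none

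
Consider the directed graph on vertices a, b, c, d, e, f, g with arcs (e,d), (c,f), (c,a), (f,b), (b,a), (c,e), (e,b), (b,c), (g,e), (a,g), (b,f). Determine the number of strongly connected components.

{a, b, c, e, f, g} are all mutually reachable — one SCC of size 6.
{d} is an SCC by itself.
That gives 2 strongly connected components.

2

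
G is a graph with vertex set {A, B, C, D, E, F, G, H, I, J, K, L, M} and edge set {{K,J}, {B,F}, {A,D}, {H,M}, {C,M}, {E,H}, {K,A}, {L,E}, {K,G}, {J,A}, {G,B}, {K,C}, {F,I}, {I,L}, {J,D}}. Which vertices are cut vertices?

Removing K increases the component count from 1 to 2, so K is a cut vertex.
By contrast removing C leaves 1 component; it is not a cut vertex. No other vertex is a cut vertex either.

K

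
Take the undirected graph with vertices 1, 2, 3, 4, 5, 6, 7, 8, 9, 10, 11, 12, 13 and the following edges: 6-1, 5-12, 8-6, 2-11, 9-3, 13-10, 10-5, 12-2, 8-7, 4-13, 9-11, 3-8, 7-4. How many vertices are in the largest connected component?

Starting from 1 we can reach 1, 2, 3, 4, 5, 6, 7, 8, 9, 10, 11, 12, 13. That is one component of size 13.
The largest has 13 vertices.

13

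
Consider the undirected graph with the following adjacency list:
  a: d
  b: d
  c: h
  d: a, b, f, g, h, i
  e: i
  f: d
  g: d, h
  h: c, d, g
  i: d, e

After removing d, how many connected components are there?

With d gone, the remaining components are: {a}; {b}; {f}; {e, i}; {c, g, h}.
That is 5 components.

5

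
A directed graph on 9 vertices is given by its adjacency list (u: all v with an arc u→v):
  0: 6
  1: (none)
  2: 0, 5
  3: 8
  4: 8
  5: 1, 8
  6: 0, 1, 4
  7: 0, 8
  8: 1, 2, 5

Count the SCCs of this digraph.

4

{0, 2, 4, 5, 6, 8} are all mutually reachable — one SCC of size 6.
{1} is an SCC by itself.
{3} is an SCC by itself.
{7} is an SCC by itself.
That gives 4 strongly connected components.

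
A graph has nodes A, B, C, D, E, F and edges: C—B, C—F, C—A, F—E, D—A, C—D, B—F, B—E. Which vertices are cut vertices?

C

Removing C increases the component count from 1 to 2, so C is a cut vertex.
By contrast removing B leaves 1 component; it is not a cut vertex. No other vertex is a cut vertex either.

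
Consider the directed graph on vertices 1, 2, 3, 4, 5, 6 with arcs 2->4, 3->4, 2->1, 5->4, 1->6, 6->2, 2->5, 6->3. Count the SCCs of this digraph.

4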